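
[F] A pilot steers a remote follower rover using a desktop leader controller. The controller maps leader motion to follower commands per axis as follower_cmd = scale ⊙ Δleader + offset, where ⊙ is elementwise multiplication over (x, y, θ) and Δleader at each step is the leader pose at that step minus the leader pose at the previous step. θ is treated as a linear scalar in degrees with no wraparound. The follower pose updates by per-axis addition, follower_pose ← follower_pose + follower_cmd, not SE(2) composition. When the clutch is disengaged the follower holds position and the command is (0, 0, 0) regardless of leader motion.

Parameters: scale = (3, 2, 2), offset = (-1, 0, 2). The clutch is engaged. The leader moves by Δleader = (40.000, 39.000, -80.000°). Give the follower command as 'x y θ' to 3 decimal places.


axis x: 3·40.000 + -1 = 119.000
axis y: 2·39.000 + 0 = 78.000
axis θ: 2·-80.000 + 2 = -158.000

119.000 78.000 -158.000


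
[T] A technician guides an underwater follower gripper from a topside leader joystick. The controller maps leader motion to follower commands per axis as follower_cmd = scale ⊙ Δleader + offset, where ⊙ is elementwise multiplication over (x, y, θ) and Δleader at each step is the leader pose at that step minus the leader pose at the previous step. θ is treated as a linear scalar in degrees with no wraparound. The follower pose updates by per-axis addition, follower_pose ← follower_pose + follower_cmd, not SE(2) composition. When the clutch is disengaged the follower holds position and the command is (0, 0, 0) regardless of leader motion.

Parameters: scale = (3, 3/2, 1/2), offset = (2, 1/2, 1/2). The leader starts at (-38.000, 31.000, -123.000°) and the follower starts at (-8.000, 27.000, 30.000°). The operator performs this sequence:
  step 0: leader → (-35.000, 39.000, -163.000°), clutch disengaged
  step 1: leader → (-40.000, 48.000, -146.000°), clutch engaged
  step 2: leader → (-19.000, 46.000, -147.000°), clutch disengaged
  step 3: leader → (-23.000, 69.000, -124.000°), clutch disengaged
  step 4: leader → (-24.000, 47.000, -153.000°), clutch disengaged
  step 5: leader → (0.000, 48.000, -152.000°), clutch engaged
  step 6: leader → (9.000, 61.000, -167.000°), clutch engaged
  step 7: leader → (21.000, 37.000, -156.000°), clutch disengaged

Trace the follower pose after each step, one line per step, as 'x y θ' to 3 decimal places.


-8.000 27.000 30.000
-21.000 41.000 39.000
-21.000 41.000 39.000
-21.000 41.000 39.000
-21.000 41.000 39.000
53.000 43.000 40.000
82.000 63.000 33.000
82.000 63.000 33.000

step 0: Δleader=(3.000, 8.000, -40.000°), disengaged; cmd=(0,0,0) → follower holds at (-8.000, 27.000, 30.000°)
step 1: Δleader=(-5.000, 9.000, 17.000°), engaged; cmd=(-13.000, 14.000, 9.000°) → follower=(-21.000, 41.000, 39.000°)
step 2: Δleader=(21.000, -2.000, -1.000°), disengaged; cmd=(0,0,0) → follower holds at (-21.000, 41.000, 39.000°)
step 3: Δleader=(-4.000, 23.000, 23.000°), disengaged; cmd=(0,0,0) → follower holds at (-21.000, 41.000, 39.000°)
step 4: Δleader=(-1.000, -22.000, -29.000°), disengaged; cmd=(0,0,0) → follower holds at (-21.000, 41.000, 39.000°)
step 5: Δleader=(24.000, 1.000, 1.000°), engaged; cmd=(74.000, 2.000, 1.000°) → follower=(53.000, 43.000, 40.000°)
step 6: Δleader=(9.000, 13.000, -15.000°), engaged; cmd=(29.000, 20.000, -7.000°) → follower=(82.000, 63.000, 33.000°)
step 7: Δleader=(12.000, -24.000, 11.000°), disengaged; cmd=(0,0,0) → follower holds at (82.000, 63.000, 33.000°)


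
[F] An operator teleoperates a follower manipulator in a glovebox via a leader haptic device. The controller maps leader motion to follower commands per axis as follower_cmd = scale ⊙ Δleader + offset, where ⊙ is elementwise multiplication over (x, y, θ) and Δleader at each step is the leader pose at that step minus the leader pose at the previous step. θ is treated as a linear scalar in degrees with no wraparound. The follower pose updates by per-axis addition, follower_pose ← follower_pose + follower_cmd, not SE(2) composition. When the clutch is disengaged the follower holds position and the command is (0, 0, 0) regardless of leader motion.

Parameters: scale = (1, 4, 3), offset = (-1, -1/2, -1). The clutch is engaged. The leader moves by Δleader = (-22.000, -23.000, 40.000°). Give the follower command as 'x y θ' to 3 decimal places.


axis x: 1·-22.000 + -1 = -23.000
axis y: 4·-23.000 + -1/2 = -92.500
axis θ: 3·40.000 + -1 = 119.000

-23.000 -92.500 119.000


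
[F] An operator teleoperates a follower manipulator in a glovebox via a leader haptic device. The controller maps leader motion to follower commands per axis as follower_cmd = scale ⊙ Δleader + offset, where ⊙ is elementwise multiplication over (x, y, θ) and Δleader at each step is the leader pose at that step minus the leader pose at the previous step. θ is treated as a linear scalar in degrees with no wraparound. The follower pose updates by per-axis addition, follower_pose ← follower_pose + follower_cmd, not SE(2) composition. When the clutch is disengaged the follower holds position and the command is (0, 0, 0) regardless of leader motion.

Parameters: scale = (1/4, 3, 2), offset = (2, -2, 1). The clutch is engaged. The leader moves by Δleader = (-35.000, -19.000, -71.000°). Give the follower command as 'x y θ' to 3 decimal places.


-6.750 -59.000 -141.000

axis x: 1/4·-35.000 + 2 = -6.750
axis y: 3·-19.000 + -2 = -59.000
axis θ: 2·-71.000 + 1 = -141.000


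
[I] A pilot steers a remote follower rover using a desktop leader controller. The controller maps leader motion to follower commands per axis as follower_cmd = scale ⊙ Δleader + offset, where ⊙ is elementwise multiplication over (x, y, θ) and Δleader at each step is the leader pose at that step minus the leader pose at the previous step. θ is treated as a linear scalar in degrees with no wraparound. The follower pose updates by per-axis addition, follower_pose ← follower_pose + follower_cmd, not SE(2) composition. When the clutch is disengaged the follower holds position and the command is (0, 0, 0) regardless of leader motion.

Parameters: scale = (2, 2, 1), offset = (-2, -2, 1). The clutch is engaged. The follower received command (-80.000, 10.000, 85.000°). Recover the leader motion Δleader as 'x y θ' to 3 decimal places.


axis x: (-80.000 − -2) / (2) = -39.000
axis y: (10.000 − -2) / (2) = 6.000
axis θ: (85.000 − 1) / (1) = 84.000

-39.000 6.000 84.000


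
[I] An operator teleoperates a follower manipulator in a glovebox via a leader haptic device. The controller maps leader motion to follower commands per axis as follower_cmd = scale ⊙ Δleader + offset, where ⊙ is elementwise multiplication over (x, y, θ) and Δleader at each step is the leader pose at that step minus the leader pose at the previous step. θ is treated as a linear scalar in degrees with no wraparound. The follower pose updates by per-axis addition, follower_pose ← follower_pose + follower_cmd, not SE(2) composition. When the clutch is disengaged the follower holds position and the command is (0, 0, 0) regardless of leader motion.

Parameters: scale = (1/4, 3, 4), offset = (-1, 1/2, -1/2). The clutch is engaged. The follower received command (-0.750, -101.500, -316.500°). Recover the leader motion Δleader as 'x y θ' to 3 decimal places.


1.000 -34.000 -79.000

axis x: (-0.750 − -1) / (1/4) = 1.000
axis y: (-101.500 − 1/2) / (3) = -34.000
axis θ: (-316.500 − -1/2) / (4) = -79.000


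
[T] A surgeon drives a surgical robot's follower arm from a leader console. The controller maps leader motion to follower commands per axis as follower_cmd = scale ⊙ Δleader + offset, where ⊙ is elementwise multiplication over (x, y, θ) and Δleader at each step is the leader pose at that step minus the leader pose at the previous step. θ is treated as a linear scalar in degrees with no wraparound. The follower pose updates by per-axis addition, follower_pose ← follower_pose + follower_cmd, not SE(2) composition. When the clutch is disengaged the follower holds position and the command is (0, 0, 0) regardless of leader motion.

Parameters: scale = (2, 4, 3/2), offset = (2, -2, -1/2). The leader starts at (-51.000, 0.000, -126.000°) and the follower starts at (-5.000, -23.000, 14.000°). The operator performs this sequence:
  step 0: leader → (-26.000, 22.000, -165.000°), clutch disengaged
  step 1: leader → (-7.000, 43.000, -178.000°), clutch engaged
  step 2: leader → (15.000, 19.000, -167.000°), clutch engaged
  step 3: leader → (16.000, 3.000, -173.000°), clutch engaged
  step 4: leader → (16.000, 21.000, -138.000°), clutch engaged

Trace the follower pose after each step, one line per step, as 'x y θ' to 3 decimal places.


step 0: Δleader=(25.000, 22.000, -39.000°), disengaged; cmd=(0,0,0) → follower holds at (-5.000, -23.000, 14.000°)
step 1: Δleader=(19.000, 21.000, -13.000°), engaged; cmd=(40.000, 82.000, -20.000°) → follower=(35.000, 59.000, -6.000°)
step 2: Δleader=(22.000, -24.000, 11.000°), engaged; cmd=(46.000, -98.000, 16.000°) → follower=(81.000, -39.000, 10.000°)
step 3: Δleader=(1.000, -16.000, -6.000°), engaged; cmd=(4.000, -66.000, -9.500°) → follower=(85.000, -105.000, 0.500°)
step 4: Δleader=(0.000, 18.000, 35.000°), engaged; cmd=(2.000, 70.000, 52.000°) → follower=(87.000, -35.000, 52.500°)

-5.000 -23.000 14.000
35.000 59.000 -6.000
81.000 -39.000 10.000
85.000 -105.000 0.500
87.000 -35.000 52.500


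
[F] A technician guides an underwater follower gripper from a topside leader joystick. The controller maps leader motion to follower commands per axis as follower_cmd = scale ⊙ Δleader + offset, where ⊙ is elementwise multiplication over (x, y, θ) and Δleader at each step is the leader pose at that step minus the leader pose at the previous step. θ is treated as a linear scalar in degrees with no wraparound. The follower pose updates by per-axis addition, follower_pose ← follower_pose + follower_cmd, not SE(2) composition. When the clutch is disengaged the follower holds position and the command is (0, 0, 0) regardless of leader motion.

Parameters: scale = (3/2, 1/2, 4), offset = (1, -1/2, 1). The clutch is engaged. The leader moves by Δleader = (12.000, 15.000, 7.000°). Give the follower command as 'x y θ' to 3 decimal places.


19.000 7.000 29.000

axis x: 3/2·12.000 + 1 = 19.000
axis y: 1/2·15.000 + -1/2 = 7.000
axis θ: 4·7.000 + 1 = 29.000


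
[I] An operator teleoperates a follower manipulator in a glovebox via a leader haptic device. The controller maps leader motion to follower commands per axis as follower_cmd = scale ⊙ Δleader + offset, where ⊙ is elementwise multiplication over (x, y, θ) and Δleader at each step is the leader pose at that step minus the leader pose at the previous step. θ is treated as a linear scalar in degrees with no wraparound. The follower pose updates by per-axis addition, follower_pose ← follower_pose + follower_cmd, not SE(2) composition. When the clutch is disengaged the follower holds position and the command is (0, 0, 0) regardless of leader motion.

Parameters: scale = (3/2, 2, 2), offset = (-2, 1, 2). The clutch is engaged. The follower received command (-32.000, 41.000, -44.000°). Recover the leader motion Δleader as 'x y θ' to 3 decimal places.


axis x: (-32.000 − -2) / (3/2) = -20.000
axis y: (41.000 − 1) / (2) = 20.000
axis θ: (-44.000 − 2) / (2) = -23.000

-20.000 20.000 -23.000


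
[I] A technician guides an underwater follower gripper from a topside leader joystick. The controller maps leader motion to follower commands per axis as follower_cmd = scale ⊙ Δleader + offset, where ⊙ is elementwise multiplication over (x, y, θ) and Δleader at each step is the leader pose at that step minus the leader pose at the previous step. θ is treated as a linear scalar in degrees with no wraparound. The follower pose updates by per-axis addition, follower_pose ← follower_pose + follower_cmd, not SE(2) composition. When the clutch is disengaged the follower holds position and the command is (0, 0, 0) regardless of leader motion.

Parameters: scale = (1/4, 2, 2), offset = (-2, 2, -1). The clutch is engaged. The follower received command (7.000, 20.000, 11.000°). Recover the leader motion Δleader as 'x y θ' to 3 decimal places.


axis x: (7.000 − -2) / (1/4) = 36.000
axis y: (20.000 − 2) / (2) = 9.000
axis θ: (11.000 − -1) / (2) = 6.000

36.000 9.000 6.000


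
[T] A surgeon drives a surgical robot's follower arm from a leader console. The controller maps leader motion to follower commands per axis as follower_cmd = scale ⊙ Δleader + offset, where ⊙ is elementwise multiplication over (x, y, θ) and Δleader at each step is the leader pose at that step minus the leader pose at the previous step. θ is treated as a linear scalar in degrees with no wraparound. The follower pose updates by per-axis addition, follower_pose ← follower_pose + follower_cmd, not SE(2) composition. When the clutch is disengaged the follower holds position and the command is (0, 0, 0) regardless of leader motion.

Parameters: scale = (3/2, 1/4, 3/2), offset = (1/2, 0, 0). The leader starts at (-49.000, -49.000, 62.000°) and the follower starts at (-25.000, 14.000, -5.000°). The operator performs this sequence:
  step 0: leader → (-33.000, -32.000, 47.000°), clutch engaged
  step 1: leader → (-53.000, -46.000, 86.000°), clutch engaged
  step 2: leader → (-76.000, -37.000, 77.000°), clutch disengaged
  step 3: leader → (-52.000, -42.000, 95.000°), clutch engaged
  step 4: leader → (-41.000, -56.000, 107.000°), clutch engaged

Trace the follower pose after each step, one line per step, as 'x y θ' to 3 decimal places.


step 0: Δleader=(16.000, 17.000, -15.000°), engaged; cmd=(24.500, 4.250, -22.500°) → follower=(-0.500, 18.250, -27.500°)
step 1: Δleader=(-20.000, -14.000, 39.000°), engaged; cmd=(-29.500, -3.500, 58.500°) → follower=(-30.000, 14.750, 31.000°)
step 2: Δleader=(-23.000, 9.000, -9.000°), disengaged; cmd=(0,0,0) → follower holds at (-30.000, 14.750, 31.000°)
step 3: Δleader=(24.000, -5.000, 18.000°), engaged; cmd=(36.500, -1.250, 27.000°) → follower=(6.500, 13.500, 58.000°)
step 4: Δleader=(11.000, -14.000, 12.000°), engaged; cmd=(17.000, -3.500, 18.000°) → follower=(23.500, 10.000, 76.000°)

-0.500 18.250 -27.500
-30.000 14.750 31.000
-30.000 14.750 31.000
6.500 13.500 58.000
23.500 10.000 76.000


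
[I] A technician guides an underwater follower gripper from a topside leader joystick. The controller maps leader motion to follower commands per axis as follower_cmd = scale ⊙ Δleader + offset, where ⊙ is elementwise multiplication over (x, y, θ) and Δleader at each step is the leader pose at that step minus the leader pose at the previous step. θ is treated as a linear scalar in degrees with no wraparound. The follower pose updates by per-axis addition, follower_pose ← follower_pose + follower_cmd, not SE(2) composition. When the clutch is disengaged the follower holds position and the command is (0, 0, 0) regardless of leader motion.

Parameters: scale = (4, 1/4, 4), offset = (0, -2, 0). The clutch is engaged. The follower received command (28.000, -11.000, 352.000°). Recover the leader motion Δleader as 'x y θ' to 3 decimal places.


axis x: (28.000 − 0) / (4) = 7.000
axis y: (-11.000 − -2) / (1/4) = -36.000
axis θ: (352.000 − 0) / (4) = 88.000

7.000 -36.000 88.000


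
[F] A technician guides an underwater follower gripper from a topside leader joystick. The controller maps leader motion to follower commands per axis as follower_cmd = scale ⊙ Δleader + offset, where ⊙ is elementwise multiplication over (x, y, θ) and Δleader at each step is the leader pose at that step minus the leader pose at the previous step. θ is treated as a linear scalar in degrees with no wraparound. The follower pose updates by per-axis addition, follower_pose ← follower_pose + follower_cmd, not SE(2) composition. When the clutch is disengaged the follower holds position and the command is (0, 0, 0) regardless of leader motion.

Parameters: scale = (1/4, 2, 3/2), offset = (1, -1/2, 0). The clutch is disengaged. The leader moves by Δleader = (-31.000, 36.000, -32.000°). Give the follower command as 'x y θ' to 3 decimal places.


0.000 0.000 0.000

clutch disengaged → follower holds; cmd = (0, 0, 0)


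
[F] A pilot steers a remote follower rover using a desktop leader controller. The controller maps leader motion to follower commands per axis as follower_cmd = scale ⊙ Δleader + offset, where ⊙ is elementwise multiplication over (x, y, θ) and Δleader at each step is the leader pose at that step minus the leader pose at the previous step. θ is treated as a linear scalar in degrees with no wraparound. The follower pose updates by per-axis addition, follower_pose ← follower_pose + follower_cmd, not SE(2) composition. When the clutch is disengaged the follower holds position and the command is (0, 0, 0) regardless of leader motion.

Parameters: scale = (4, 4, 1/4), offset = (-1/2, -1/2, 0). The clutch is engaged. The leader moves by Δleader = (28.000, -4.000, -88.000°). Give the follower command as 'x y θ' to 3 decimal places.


axis x: 4·28.000 + -1/2 = 111.500
axis y: 4·-4.000 + -1/2 = -16.500
axis θ: 1/4·-88.000 + 0 = -22.000

111.500 -16.500 -22.000


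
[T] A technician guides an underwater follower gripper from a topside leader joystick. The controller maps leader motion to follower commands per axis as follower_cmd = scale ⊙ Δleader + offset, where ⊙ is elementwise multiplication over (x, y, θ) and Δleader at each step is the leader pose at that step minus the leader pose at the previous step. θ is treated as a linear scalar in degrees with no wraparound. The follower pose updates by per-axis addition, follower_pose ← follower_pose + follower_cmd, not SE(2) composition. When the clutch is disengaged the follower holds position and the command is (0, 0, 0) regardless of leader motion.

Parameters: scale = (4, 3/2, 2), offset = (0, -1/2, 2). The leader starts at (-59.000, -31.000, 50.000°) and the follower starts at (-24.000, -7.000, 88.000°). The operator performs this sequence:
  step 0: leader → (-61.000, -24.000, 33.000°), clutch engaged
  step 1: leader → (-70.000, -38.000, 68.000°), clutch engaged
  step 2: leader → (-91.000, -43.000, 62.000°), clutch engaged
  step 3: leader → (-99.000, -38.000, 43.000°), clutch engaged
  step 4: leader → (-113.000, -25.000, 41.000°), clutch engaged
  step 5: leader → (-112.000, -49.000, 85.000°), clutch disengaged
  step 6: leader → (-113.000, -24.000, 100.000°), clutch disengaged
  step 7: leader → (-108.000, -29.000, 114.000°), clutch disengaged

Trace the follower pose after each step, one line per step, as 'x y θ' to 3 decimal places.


-32.000 3.000 56.000
-68.000 -18.500 128.000
-152.000 -26.500 118.000
-184.000 -19.500 82.000
-240.000 -0.500 80.000
-240.000 -0.500 80.000
-240.000 -0.500 80.000
-240.000 -0.500 80.000

step 0: Δleader=(-2.000, 7.000, -17.000°), engaged; cmd=(-8.000, 10.000, -32.000°) → follower=(-32.000, 3.000, 56.000°)
step 1: Δleader=(-9.000, -14.000, 35.000°), engaged; cmd=(-36.000, -21.500, 72.000°) → follower=(-68.000, -18.500, 128.000°)
step 2: Δleader=(-21.000, -5.000, -6.000°), engaged; cmd=(-84.000, -8.000, -10.000°) → follower=(-152.000, -26.500, 118.000°)
step 3: Δleader=(-8.000, 5.000, -19.000°), engaged; cmd=(-32.000, 7.000, -36.000°) → follower=(-184.000, -19.500, 82.000°)
step 4: Δleader=(-14.000, 13.000, -2.000°), engaged; cmd=(-56.000, 19.000, -2.000°) → follower=(-240.000, -0.500, 80.000°)
step 5: Δleader=(1.000, -24.000, 44.000°), disengaged; cmd=(0,0,0) → follower holds at (-240.000, -0.500, 80.000°)
step 6: Δleader=(-1.000, 25.000, 15.000°), disengaged; cmd=(0,0,0) → follower holds at (-240.000, -0.500, 80.000°)
step 7: Δleader=(5.000, -5.000, 14.000°), disengaged; cmd=(0,0,0) → follower holds at (-240.000, -0.500, 80.000°)


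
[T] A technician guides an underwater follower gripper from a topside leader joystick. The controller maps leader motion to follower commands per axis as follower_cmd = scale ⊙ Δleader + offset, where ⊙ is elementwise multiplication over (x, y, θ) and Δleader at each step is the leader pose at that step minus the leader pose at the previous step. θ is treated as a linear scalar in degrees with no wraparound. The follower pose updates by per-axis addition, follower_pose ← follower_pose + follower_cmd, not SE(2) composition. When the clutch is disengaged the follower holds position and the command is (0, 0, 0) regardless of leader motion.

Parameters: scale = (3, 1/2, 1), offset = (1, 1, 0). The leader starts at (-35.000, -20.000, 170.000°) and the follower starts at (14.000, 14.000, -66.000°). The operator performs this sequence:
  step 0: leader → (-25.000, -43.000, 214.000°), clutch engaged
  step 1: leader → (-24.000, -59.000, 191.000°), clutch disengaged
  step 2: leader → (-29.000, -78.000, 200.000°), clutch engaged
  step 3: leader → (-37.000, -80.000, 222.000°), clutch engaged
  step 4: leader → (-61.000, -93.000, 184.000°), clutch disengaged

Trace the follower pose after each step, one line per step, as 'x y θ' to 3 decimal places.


45.000 3.500 -22.000
45.000 3.500 -22.000
31.000 -5.000 -13.000
8.000 -5.000 9.000
8.000 -5.000 9.000

step 0: Δleader=(10.000, -23.000, 44.000°), engaged; cmd=(31.000, -10.500, 44.000°) → follower=(45.000, 3.500, -22.000°)
step 1: Δleader=(1.000, -16.000, -23.000°), disengaged; cmd=(0,0,0) → follower holds at (45.000, 3.500, -22.000°)
step 2: Δleader=(-5.000, -19.000, 9.000°), engaged; cmd=(-14.000, -8.500, 9.000°) → follower=(31.000, -5.000, -13.000°)
step 3: Δleader=(-8.000, -2.000, 22.000°), engaged; cmd=(-23.000, 0.000, 22.000°) → follower=(8.000, -5.000, 9.000°)
step 4: Δleader=(-24.000, -13.000, -38.000°), disengaged; cmd=(0,0,0) → follower holds at (8.000, -5.000, 9.000°)


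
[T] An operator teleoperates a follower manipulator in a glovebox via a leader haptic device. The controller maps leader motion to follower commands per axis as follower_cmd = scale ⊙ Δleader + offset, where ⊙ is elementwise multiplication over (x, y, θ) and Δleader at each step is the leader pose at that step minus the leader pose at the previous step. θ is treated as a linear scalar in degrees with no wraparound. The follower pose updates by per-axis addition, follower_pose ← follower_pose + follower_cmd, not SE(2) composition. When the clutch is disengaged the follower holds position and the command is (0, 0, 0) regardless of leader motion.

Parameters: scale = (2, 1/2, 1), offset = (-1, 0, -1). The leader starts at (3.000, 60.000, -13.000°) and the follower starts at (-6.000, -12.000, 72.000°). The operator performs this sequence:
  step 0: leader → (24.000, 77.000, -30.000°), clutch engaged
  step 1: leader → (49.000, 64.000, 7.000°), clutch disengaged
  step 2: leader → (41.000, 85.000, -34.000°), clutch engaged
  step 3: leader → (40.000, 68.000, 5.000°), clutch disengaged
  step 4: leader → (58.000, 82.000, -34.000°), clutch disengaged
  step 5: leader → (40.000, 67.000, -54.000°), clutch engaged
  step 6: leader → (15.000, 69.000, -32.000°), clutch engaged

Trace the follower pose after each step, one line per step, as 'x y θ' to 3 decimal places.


step 0: Δleader=(21.000, 17.000, -17.000°), engaged; cmd=(41.000, 8.500, -18.000°) → follower=(35.000, -3.500, 54.000°)
step 1: Δleader=(25.000, -13.000, 37.000°), disengaged; cmd=(0,0,0) → follower holds at (35.000, -3.500, 54.000°)
step 2: Δleader=(-8.000, 21.000, -41.000°), engaged; cmd=(-17.000, 10.500, -42.000°) → follower=(18.000, 7.000, 12.000°)
step 3: Δleader=(-1.000, -17.000, 39.000°), disengaged; cmd=(0,0,0) → follower holds at (18.000, 7.000, 12.000°)
step 4: Δleader=(18.000, 14.000, -39.000°), disengaged; cmd=(0,0,0) → follower holds at (18.000, 7.000, 12.000°)
step 5: Δleader=(-18.000, -15.000, -20.000°), engaged; cmd=(-37.000, -7.500, -21.000°) → follower=(-19.000, -0.500, -9.000°)
step 6: Δleader=(-25.000, 2.000, 22.000°), engaged; cmd=(-51.000, 1.000, 21.000°) → follower=(-70.000, 0.500, 12.000°)

35.000 -3.500 54.000
35.000 -3.500 54.000
18.000 7.000 12.000
18.000 7.000 12.000
18.000 7.000 12.000
-19.000 -0.500 -9.000
-70.000 0.500 12.000


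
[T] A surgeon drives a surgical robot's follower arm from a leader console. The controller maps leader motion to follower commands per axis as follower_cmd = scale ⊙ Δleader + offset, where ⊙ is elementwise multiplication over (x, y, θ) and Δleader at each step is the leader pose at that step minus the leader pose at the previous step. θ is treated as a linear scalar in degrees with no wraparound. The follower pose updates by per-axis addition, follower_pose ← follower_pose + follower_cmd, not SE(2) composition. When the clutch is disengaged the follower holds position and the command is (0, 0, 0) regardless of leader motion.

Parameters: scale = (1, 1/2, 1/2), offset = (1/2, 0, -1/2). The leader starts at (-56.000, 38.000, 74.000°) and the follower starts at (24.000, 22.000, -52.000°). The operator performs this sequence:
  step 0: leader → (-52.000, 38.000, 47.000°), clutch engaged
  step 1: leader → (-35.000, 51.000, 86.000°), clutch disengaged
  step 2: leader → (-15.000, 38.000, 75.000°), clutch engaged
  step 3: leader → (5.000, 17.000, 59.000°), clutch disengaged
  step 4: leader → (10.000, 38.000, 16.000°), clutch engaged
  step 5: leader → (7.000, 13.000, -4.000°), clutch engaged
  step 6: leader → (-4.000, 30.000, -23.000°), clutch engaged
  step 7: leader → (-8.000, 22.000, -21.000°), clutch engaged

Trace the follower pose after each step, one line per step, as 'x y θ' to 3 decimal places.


28.500 22.000 -66.000
28.500 22.000 -66.000
49.000 15.500 -72.000
49.000 15.500 -72.000
54.500 26.000 -94.000
52.000 13.500 -104.500
41.500 22.000 -114.500
38.000 18.000 -114.000

step 0: Δleader=(4.000, 0.000, -27.000°), engaged; cmd=(4.500, 0.000, -14.000°) → follower=(28.500, 22.000, -66.000°)
step 1: Δleader=(17.000, 13.000, 39.000°), disengaged; cmd=(0,0,0) → follower holds at (28.500, 22.000, -66.000°)
step 2: Δleader=(20.000, -13.000, -11.000°), engaged; cmd=(20.500, -6.500, -6.000°) → follower=(49.000, 15.500, -72.000°)
step 3: Δleader=(20.000, -21.000, -16.000°), disengaged; cmd=(0,0,0) → follower holds at (49.000, 15.500, -72.000°)
step 4: Δleader=(5.000, 21.000, -43.000°), engaged; cmd=(5.500, 10.500, -22.000°) → follower=(54.500, 26.000, -94.000°)
step 5: Δleader=(-3.000, -25.000, -20.000°), engaged; cmd=(-2.500, -12.500, -10.500°) → follower=(52.000, 13.500, -104.500°)
step 6: Δleader=(-11.000, 17.000, -19.000°), engaged; cmd=(-10.500, 8.500, -10.000°) → follower=(41.500, 22.000, -114.500°)
step 7: Δleader=(-4.000, -8.000, 2.000°), engaged; cmd=(-3.500, -4.000, 0.500°) → follower=(38.000, 18.000, -114.000°)


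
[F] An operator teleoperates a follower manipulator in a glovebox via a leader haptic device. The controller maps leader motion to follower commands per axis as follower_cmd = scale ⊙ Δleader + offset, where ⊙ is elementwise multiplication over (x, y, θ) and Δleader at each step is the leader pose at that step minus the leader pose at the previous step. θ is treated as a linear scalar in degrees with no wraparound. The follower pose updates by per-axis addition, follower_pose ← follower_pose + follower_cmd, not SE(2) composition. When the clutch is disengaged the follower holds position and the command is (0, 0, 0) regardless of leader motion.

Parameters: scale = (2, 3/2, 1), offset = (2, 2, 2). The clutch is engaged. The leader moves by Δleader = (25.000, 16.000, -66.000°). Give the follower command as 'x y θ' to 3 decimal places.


axis x: 2·25.000 + 2 = 52.000
axis y: 3/2·16.000 + 2 = 26.000
axis θ: 1·-66.000 + 2 = -64.000

52.000 26.000 -64.000


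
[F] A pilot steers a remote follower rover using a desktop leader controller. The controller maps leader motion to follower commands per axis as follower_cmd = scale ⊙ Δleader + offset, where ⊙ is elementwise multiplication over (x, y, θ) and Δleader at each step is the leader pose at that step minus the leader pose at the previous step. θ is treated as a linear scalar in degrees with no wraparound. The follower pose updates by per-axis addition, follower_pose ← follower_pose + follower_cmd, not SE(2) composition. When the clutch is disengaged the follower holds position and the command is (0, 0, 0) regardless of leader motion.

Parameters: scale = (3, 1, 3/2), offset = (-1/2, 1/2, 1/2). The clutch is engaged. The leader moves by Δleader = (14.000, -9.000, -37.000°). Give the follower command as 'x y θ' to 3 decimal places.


41.500 -8.500 -55.000

axis x: 3·14.000 + -1/2 = 41.500
axis y: 1·-9.000 + 1/2 = -8.500
axis θ: 3/2·-37.000 + 1/2 = -55.000


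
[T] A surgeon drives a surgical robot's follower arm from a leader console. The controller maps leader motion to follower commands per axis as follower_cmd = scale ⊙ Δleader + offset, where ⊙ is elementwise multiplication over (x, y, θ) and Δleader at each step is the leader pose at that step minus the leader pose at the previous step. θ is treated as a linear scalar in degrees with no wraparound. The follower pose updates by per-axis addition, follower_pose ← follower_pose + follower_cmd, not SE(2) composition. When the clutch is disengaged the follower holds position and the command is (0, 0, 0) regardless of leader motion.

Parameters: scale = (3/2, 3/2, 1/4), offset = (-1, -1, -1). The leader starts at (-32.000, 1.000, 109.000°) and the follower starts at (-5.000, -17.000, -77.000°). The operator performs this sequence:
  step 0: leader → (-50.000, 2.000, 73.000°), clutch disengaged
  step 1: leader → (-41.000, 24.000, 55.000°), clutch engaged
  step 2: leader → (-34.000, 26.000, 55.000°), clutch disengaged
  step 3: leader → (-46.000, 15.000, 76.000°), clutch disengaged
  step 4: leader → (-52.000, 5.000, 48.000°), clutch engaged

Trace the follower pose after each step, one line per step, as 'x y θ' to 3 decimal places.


step 0: Δleader=(-18.000, 1.000, -36.000°), disengaged; cmd=(0,0,0) → follower holds at (-5.000, -17.000, -77.000°)
step 1: Δleader=(9.000, 22.000, -18.000°), engaged; cmd=(12.500, 32.000, -5.500°) → follower=(7.500, 15.000, -82.500°)
step 2: Δleader=(7.000, 2.000, 0.000°), disengaged; cmd=(0,0,0) → follower holds at (7.500, 15.000, -82.500°)
step 3: Δleader=(-12.000, -11.000, 21.000°), disengaged; cmd=(0,0,0) → follower holds at (7.500, 15.000, -82.500°)
step 4: Δleader=(-6.000, -10.000, -28.000°), engaged; cmd=(-10.000, -16.000, -8.000°) → follower=(-2.500, -1.000, -90.500°)

-5.000 -17.000 -77.000
7.500 15.000 -82.500
7.500 15.000 -82.500
7.500 15.000 -82.500
-2.500 -1.000 -90.500


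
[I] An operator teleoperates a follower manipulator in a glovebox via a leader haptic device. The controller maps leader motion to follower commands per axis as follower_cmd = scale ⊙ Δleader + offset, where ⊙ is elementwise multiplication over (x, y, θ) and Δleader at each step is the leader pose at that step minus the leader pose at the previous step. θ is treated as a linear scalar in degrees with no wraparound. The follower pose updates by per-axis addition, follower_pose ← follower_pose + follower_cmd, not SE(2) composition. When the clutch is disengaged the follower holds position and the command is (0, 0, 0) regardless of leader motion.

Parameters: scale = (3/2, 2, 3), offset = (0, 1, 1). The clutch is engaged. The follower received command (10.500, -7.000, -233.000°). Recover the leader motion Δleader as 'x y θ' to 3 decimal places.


7.000 -4.000 -78.000

axis x: (10.500 − 0) / (3/2) = 7.000
axis y: (-7.000 − 1) / (2) = -4.000
axis θ: (-233.000 − 1) / (3) = -78.000


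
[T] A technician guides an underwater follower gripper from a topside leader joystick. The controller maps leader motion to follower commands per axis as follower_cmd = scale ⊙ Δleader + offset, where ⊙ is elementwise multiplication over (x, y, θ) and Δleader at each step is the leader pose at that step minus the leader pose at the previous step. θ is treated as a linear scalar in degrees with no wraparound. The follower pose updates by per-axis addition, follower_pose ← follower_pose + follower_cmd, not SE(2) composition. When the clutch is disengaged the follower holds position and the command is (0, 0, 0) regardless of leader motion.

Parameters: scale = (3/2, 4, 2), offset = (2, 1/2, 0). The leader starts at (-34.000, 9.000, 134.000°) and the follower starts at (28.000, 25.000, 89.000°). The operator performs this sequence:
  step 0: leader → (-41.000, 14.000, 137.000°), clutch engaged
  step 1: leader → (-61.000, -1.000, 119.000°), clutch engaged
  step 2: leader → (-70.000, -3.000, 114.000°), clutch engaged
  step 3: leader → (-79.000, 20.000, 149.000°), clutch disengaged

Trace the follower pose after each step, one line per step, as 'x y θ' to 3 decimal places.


19.500 45.500 95.000
-8.500 -14.000 59.000
-20.000 -21.500 49.000
-20.000 -21.500 49.000

step 0: Δleader=(-7.000, 5.000, 3.000°), engaged; cmd=(-8.500, 20.500, 6.000°) → follower=(19.500, 45.500, 95.000°)
step 1: Δleader=(-20.000, -15.000, -18.000°), engaged; cmd=(-28.000, -59.500, -36.000°) → follower=(-8.500, -14.000, 59.000°)
step 2: Δleader=(-9.000, -2.000, -5.000°), engaged; cmd=(-11.500, -7.500, -10.000°) → follower=(-20.000, -21.500, 49.000°)
step 3: Δleader=(-9.000, 23.000, 35.000°), disengaged; cmd=(0,0,0) → follower holds at (-20.000, -21.500, 49.000°)


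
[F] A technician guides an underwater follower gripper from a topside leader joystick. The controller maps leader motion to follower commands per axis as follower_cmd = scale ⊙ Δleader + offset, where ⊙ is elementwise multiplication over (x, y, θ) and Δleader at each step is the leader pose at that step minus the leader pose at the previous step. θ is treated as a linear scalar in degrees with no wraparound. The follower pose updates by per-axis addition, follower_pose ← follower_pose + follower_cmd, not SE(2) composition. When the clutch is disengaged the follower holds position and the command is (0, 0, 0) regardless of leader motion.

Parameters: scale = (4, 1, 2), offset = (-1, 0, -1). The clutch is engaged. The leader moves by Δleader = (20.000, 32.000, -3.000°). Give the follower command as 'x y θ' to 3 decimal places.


axis x: 4·20.000 + -1 = 79.000
axis y: 1·32.000 + 0 = 32.000
axis θ: 2·-3.000 + -1 = -7.000

79.000 32.000 -7.000


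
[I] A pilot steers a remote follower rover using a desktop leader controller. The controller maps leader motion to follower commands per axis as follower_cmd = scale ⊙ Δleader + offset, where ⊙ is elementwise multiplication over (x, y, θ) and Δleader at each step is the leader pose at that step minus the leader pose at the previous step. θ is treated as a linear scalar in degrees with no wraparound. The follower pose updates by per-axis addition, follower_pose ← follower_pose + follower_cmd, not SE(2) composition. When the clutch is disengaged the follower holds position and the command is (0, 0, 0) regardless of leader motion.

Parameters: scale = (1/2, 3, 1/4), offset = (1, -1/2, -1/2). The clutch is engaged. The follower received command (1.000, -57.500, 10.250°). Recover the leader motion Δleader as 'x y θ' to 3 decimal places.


0.000 -19.000 43.000

axis x: (1.000 − 1) / (1/2) = 0.000
axis y: (-57.500 − -1/2) / (3) = -19.000
axis θ: (10.250 − -1/2) / (1/4) = 43.000


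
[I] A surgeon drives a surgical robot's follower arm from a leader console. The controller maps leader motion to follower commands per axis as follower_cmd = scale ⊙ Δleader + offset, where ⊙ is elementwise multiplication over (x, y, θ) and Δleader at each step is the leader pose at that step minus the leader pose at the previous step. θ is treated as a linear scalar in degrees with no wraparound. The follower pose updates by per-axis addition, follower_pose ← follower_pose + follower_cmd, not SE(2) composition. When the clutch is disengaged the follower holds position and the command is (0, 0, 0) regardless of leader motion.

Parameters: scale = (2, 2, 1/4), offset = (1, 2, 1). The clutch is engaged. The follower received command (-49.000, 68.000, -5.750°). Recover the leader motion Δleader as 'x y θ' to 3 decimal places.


-25.000 33.000 -27.000

axis x: (-49.000 − 1) / (2) = -25.000
axis y: (68.000 − 2) / (2) = 33.000
axis θ: (-5.750 − 1) / (1/4) = -27.000


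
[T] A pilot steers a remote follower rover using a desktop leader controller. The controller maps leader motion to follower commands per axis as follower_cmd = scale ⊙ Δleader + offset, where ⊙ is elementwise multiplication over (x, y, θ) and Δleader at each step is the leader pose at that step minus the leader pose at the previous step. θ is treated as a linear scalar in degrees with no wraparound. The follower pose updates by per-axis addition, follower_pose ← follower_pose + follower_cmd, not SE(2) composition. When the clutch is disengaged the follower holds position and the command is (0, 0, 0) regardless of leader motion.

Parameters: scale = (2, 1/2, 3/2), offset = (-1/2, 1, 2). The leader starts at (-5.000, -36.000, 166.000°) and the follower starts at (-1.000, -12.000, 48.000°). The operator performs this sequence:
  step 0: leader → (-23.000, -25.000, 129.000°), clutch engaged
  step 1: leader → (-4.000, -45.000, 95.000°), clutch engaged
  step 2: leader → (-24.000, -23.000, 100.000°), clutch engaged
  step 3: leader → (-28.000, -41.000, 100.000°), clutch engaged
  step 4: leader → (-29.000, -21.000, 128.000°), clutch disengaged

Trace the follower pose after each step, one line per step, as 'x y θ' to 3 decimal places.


step 0: Δleader=(-18.000, 11.000, -37.000°), engaged; cmd=(-36.500, 6.500, -53.500°) → follower=(-37.500, -5.500, -5.500°)
step 1: Δleader=(19.000, -20.000, -34.000°), engaged; cmd=(37.500, -9.000, -49.000°) → follower=(0.000, -14.500, -54.500°)
step 2: Δleader=(-20.000, 22.000, 5.000°), engaged; cmd=(-40.500, 12.000, 9.500°) → follower=(-40.500, -2.500, -45.000°)
step 3: Δleader=(-4.000, -18.000, 0.000°), engaged; cmd=(-8.500, -8.000, 2.000°) → follower=(-49.000, -10.500, -43.000°)
step 4: Δleader=(-1.000, 20.000, 28.000°), disengaged; cmd=(0,0,0) → follower holds at (-49.000, -10.500, -43.000°)

-37.500 -5.500 -5.500
0.000 -14.500 -54.500
-40.500 -2.500 -45.000
-49.000 -10.500 -43.000
-49.000 -10.500 -43.000


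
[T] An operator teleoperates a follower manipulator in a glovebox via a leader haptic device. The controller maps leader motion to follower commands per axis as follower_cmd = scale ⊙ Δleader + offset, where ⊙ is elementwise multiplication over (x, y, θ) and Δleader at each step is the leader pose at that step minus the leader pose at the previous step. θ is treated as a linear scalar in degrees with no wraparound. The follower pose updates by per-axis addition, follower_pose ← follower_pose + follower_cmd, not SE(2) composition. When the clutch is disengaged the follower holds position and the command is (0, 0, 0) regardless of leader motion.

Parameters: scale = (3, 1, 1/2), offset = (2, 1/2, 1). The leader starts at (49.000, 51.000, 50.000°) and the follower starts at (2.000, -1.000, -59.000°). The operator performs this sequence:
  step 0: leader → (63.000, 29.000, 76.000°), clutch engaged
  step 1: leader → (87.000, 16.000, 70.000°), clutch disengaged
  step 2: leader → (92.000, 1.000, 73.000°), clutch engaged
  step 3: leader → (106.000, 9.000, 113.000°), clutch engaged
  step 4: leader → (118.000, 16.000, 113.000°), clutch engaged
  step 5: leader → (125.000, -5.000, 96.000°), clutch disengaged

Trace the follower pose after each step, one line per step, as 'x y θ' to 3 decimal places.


step 0: Δleader=(14.000, -22.000, 26.000°), engaged; cmd=(44.000, -21.500, 14.000°) → follower=(46.000, -22.500, -45.000°)
step 1: Δleader=(24.000, -13.000, -6.000°), disengaged; cmd=(0,0,0) → follower holds at (46.000, -22.500, -45.000°)
step 2: Δleader=(5.000, -15.000, 3.000°), engaged; cmd=(17.000, -14.500, 2.500°) → follower=(63.000, -37.000, -42.500°)
step 3: Δleader=(14.000, 8.000, 40.000°), engaged; cmd=(44.000, 8.500, 21.000°) → follower=(107.000, -28.500, -21.500°)
step 4: Δleader=(12.000, 7.000, 0.000°), engaged; cmd=(38.000, 7.500, 1.000°) → follower=(145.000, -21.000, -20.500°)
step 5: Δleader=(7.000, -21.000, -17.000°), disengaged; cmd=(0,0,0) → follower holds at (145.000, -21.000, -20.500°)

46.000 -22.500 -45.000
46.000 -22.500 -45.000
63.000 -37.000 -42.500
107.000 -28.500 -21.500
145.000 -21.000 -20.500
145.000 -21.000 -20.500
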